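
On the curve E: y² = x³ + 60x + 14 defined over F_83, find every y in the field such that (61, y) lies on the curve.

x³ + 60x + 14 = 230655 ≡ 81 (mod 83).
Square roots of 81 mod 83: 9 and 74 (since 9² = 81 ≡ 81).

9, 74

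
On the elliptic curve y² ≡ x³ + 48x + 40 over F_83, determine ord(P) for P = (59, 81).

2P: tangent at (59, 81): λ = (3·59² + 48)/(2·81) ≡ 33/79. 79⁻¹ ≡ 62 (mod 83), so λ ≡ 33·62 ≡ 54.
  x = λ² - 59 - 59 = 2916 - 118 ≡ 59; y = λ·(59 - 59) - 81 ≡ 2. → (59, 2)
3P: (59, 2) + (59, 81): same x and y₁ ≡ -y₂, so the sum is O.
3P = O, so the order is 3.

3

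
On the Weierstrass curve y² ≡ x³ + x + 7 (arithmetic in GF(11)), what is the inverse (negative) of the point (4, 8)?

-(4, 8) = (4, -8 mod 11) = (4, 3).

(4, 3)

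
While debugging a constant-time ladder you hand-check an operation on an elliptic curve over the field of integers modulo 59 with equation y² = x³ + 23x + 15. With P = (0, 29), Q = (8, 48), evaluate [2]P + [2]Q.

(47, 28)

First 2P:
Repeated addition: build up to 2P.
2P: tangent at (0, 29): λ = (3·0² + 23)/(2·29) ≡ 23/58. 58⁻¹ ≡ 58 (mod 59), so λ ≡ 23·58 ≡ 36.
  x = λ² - 0 - 0 = 1296 - 0 ≡ 57; y = λ·(0 - 57) - 29 ≡ 43. → (57, 43)
2P = (57, 43).
Next 2Q:
Repeated addition: build up to 2Q.
2Q: tangent at (8, 48): λ = (3·8² + 23)/(2·48) ≡ 38/37. 37⁻¹ ≡ 8 (mod 59), so λ ≡ 38·8 ≡ 9.
  x = λ² - 8 - 8 = 81 - 16 ≡ 6; y = λ·(8 - 6) - 48 ≡ 29. → (6, 29)
2Q = (6, 29).
Finally 2P + 2Q:
(57, 43) + (6, 29). λ = (29 - 43)/(6 - 57) ≡ 45/8 mod 59. 8⁻¹ ≡ 37 (mod 59) since 8·37 = 296 ≡ 1, so λ ≡ 13.
  x = λ² - 57 - 6 = 169 - 63 ≡ 47; y = λ·(57 - 47) - 43 ≡ 28. → (47, 28)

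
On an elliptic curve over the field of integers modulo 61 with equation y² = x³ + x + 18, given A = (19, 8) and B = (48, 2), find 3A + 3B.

(36, 44)

First 3A:
Repeated addition: build up to 3A.
2A: tangent at (19, 8): λ = (3·19² + 1)/(2·8) ≡ 47/16. 16⁻¹ ≡ 42 (mod 61) since 16·42 = 672 ≡ 1, so λ ≡ 47·42 ≡ 22.
  x = λ² - 19 - 19 = 484 - 38 ≡ 19; y = λ·(19 - 19) - 8 ≡ 53. → (19, 53)
3A: (19, 53) + (19, 8): same x and y₁ ≡ -y₂, so the sum is 𝒪.
3A = 𝒪.
Next 3B:
Repeated addition: build up to 3B.
2B: tangent at (48, 2): λ = (3·48² + 1)/(2·2) ≡ 20/4. 4⁻¹ ≡ 46 (mod 61), so λ ≡ 20·46 ≡ 5.
  x = λ² - 48 - 48 = 25 - 96 ≡ 51; y = λ·(48 - 51) - 2 ≡ 44. → (51, 44)
3B: (51, 44) + (48, 2). λ = (2 - 44)/(48 - 51) ≡ 19/58 mod 61. 58⁻¹ ≡ 20 (mod 61) since 58·20 = 1160 ≡ 1, so λ ≡ 14.
  x = λ² - 51 - 48 = 196 - 99 ≡ 36; y = λ·(51 - 36) - 44 ≡ 44. → (36, 44)
3B = (36, 44).
Finally 3A + 3B:
𝒪 + (36, 44) = (36, 44) (identity).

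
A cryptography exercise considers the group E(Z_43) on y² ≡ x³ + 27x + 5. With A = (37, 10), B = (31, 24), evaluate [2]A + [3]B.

(20, 17)

First 2A:
Repeated addition: build up to 2A.
2A: tangent at (37, 10): λ = (3·37² + 27)/(2·10) ≡ 6/20. 20⁻¹ ≡ 28 (mod 43) since 20·28 = 560 ≡ 1, so λ ≡ 6·28 ≡ 39.
  x = λ² - 37 - 37 = 1521 - 74 ≡ 28; y = λ·(37 - 28) - 10 ≡ 40. → (28, 40)
2A = (28, 40).
Next 3B:
Repeated addition: build up to 3B.
2B: tangent at (31, 24): λ = (3·31² + 27)/(2·24) ≡ 29/5. 5⁻¹ ≡ 26 (mod 43), so λ ≡ 29·26 ≡ 23.
  x = λ² - 31 - 31 = 529 - 62 ≡ 37; y = λ·(31 - 37) - 24 ≡ 10. → (37, 10)
3B: (37, 10) + (31, 24). λ = (24 - 10)/(31 - 37) ≡ 14/37 mod 43. 37⁻¹ ≡ 7 (mod 43) since 37·7 = 259 ≡ 1, so λ ≡ 12.
  x = λ² - 37 - 31 = 144 - 68 ≡ 33; y = λ·(37 - 33) - 10 ≡ 38. → (33, 38)
3B = (33, 38).
Finally 2A + 3B:
(28, 40) + (33, 38). λ = (38 - 40)/(33 - 28) ≡ 41/5 mod 43. 5⁻¹ ≡ 26 (mod 43), so λ ≡ 34.
  x = λ² - 28 - 33 = 1156 - 61 ≡ 20; y = λ·(28 - 20) - 40 ≡ 17. → (20, 17)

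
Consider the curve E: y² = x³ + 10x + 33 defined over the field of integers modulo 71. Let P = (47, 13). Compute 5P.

(58, 7)

Repeated addition: build up to 5P.
2P: tangent at (47, 13): λ = (3·47² + 10)/(2·13) ≡ 34/26. 26⁻¹ ≡ 41 (mod 71) since 26·41 = 1066 ≡ 1, so λ ≡ 34·41 ≡ 45.
  x = λ² - 47 - 47 = 2025 - 94 ≡ 14; y = λ·(47 - 14) - 13 ≡ 52. → (14, 52)
3P: (14, 52) + (47, 13). λ = (13 - 52)/(47 - 14) ≡ 32/33 mod 71. 33⁻¹ ≡ 28 (mod 71) since 33·28 = 924 ≡ 1, so λ ≡ 44.
  x = λ² - 14 - 47 = 1936 - 61 ≡ 29; y = λ·(14 - 29) - 52 ≡ 69. → (29, 69)
4P: (29, 69) + (47, 13). λ = (13 - 69)/(47 - 29) ≡ 15/18 mod 71. 18⁻¹ ≡ 4 (mod 71), so λ ≡ 60.
  x = λ² - 29 - 47 = 3600 - 76 ≡ 45; y = λ·(29 - 45) - 69 ≡ 36. → (45, 36)
5P: (45, 36) + (47, 13). λ = (13 - 36)/(47 - 45) ≡ 48/2 mod 71. 2⁻¹ ≡ 36 (mod 71), so λ ≡ 24.
  x = λ² - 45 - 47 = 576 - 92 ≡ 58; y = λ·(45 - 58) - 36 ≡ 7. → (58, 7)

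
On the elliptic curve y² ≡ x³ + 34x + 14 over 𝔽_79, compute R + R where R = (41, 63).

(8, 61)

tangent at (41, 63): λ = (3·41² + 34)/(2·63) ≡ 21/47. 47⁻¹ ≡ 37 (mod 79), so λ ≡ 21·37 ≡ 66.
  x = λ² - 41 - 41 = 4356 - 82 ≡ 8; y = λ·(41 - 8) - 63 ≡ 61. → (8, 61)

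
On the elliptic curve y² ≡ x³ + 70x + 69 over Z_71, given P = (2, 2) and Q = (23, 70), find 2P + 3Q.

First 2P:
Repeated addition: build up to 2P.
2P: tangent at (2, 2): λ = (3·2² + 70)/(2·2) ≡ 11/4. 4⁻¹ ≡ 18 (mod 71), so λ ≡ 11·18 ≡ 56.
  x = λ² - 2 - 2 = 3136 - 4 ≡ 8; y = λ·(2 - 8) - 2 ≡ 17. → (8, 17)
2P = (8, 17).
Next 3Q:
Repeated addition: build up to 3Q.
2Q: tangent at (23, 70): λ = (3·23² + 70)/(2·70) ≡ 24/69. 69⁻¹ ≡ 35 (mod 71) since 69·35 = 2415 ≡ 1, so λ ≡ 24·35 ≡ 59.
  x = λ² - 23 - 23 = 3481 - 46 ≡ 27; y = λ·(23 - 27) - 70 ≡ 49. → (27, 49)
3Q: (27, 49) + (23, 70). λ = (70 - 49)/(23 - 27) ≡ 21/67 mod 71. 67⁻¹ ≡ 53 (mod 71), so λ ≡ 48.
  x = λ² - 27 - 23 = 2304 - 50 ≡ 53; y = λ·(27 - 53) - 49 ≡ 52. → (53, 52)
3Q = (53, 52).
Finally 2P + 3Q:
(8, 17) + (53, 52). λ = (52 - 17)/(53 - 8) ≡ 35/45 mod 71. 45⁻¹ ≡ 30 (mod 71), so λ ≡ 56.
  x = λ² - 8 - 53 = 3136 - 61 ≡ 22; y = λ·(8 - 22) - 17 ≡ 51. → (22, 51)

(22, 51)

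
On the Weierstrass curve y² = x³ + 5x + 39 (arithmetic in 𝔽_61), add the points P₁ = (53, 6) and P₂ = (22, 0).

(53, 6) + (22, 0). λ = (0 - 6)/(22 - 53) ≡ 55/30 mod 61. 30⁻¹ ≡ 59 (mod 61), so λ ≡ 12.
  x = λ² - 53 - 22 = 144 - 75 ≡ 8; y = λ·(53 - 8) - 6 ≡ 46. → (8, 46)

(8, 46)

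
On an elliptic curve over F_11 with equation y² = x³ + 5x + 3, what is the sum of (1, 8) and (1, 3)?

The two points share x = 1 and their y-coordinates satisfy 8 + 3 ≡ 0 (mod 11), so they are inverses. Their sum is O.

O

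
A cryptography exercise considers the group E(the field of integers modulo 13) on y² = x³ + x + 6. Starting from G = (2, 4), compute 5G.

Repeated addition: build up to 5G.
2G: tangent at (2, 4): λ = (3·2² + 1)/(2·4) ≡ 0/8. 8⁻¹ ≡ 5 (mod 13), so λ ≡ 0·5 ≡ 0.
  x = λ² - 2 - 2 = 0 - 4 ≡ 9; y = λ·(2 - 9) - 4 ≡ 9. → (9, 9)
3G: (9, 9) + (2, 4). λ = (4 - 9)/(2 - 9) ≡ 8/6 mod 13. 6⁻¹ ≡ 11 (mod 13) since 6·11 = 66 ≡ 1, so λ ≡ 10.
  x = λ² - 9 - 2 = 100 - 11 ≡ 11; y = λ·(9 - 11) - 9 ≡ 10. → (11, 10)
4G: (11, 10) + (2, 4). λ = (4 - 10)/(2 - 11) ≡ 7/4 mod 13. 4⁻¹ ≡ 10 (mod 13), so λ ≡ 5.
  x = λ² - 11 - 2 = 25 - 13 ≡ 12; y = λ·(11 - 12) - 10 ≡ 11. → (12, 11)
5G: (12, 11) + (2, 4). λ = (4 - 11)/(2 - 12) ≡ 6/3 mod 13. 3⁻¹ ≡ 9 (mod 13), so λ ≡ 2.
  x = λ² - 12 - 2 = 4 - 14 ≡ 3; y = λ·(12 - 3) - 11 ≡ 7. → (3, 7)

(3, 7)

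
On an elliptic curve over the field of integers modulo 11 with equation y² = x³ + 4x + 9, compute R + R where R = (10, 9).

tangent at (10, 9): λ = (3·10² + 4)/(2·9) ≡ 7/7. 7⁻¹ ≡ 8 (mod 11), so λ ≡ 7·8 ≡ 1.
  x = λ² - 10 - 10 = 1 - 20 ≡ 3; y = λ·(10 - 3) - 9 ≡ 9. → (3, 9)

(3, 9)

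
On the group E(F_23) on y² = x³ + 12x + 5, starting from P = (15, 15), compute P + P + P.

Repeated addition: build up to 3P.
2P: tangent at (15, 15): λ = (3·15² + 12)/(2·15) ≡ 20/7. 7⁻¹ ≡ 10 (mod 23) since 7·10 = 70 ≡ 1, so λ ≡ 20·10 ≡ 16.
  x = λ² - 15 - 15 = 256 - 30 ≡ 19; y = λ·(15 - 19) - 15 ≡ 13. → (19, 13)
3P: (19, 13) + (15, 15). λ = (15 - 13)/(15 - 19) ≡ 2/19 mod 23. 19⁻¹ ≡ 17 (mod 23), so λ ≡ 11.
  x = λ² - 19 - 15 = 121 - 34 ≡ 18; y = λ·(19 - 18) - 13 ≡ 21. → (18, 21)

(18, 21)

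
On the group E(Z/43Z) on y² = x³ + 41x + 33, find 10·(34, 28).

(27, 22)

Write G = (34, 28).
Repeated addition: build up to 10G.
2G: tangent at (34, 28): λ = (3·34² + 41)/(2·28) ≡ 26/13. 13⁻¹ ≡ 10 (mod 43), so λ ≡ 26·10 ≡ 2.
  x = λ² - 34 - 34 = 4 - 68 ≡ 22; y = λ·(34 - 22) - 28 ≡ 39. → (22, 39)
3G: (22, 39) + (34, 28). λ = (28 - 39)/(34 - 22) ≡ 32/12 mod 43. 12⁻¹ ≡ 18 (mod 43), so λ ≡ 17.
  x = λ² - 22 - 34 = 289 - 56 ≡ 18; y = λ·(22 - 18) - 39 ≡ 29. → (18, 29)
4G: (18, 29) + (34, 28). λ = (28 - 29)/(34 - 18) ≡ 42/16 mod 43. 16⁻¹ ≡ 35 (mod 43) since 16·35 = 560 ≡ 1, so λ ≡ 8.
  x = λ² - 18 - 34 = 64 - 52 ≡ 12; y = λ·(18 - 12) - 29 ≡ 19. → (12, 19)
5G: (12, 19) + (34, 28). λ = (28 - 19)/(34 - 12) ≡ 9/22 mod 43. 22⁻¹ ≡ 2 (mod 43), so λ ≡ 18.
  x = λ² - 12 - 34 = 324 - 46 ≡ 20; y = λ·(12 - 20) - 19 ≡ 9. → (20, 9)
6G: (20, 9) + (34, 28). λ = (28 - 9)/(34 - 20) ≡ 19/14 mod 43. 14⁻¹ ≡ 40 (mod 43) since 14·40 = 560 ≡ 1, so λ ≡ 29.
  x = λ² - 20 - 34 = 841 - 54 ≡ 13; y = λ·(20 - 13) - 9 ≡ 22. → (13, 22)
7G: (13, 22) + (34, 28). λ = (28 - 22)/(34 - 13) ≡ 6/21 mod 43. 21⁻¹ ≡ 41 (mod 43), so λ ≡ 31.
  x = λ² - 13 - 34 = 961 - 47 ≡ 11; y = λ·(13 - 11) - 22 ≡ 40. → (11, 40)
8G: (11, 40) + (34, 28). λ = (28 - 40)/(34 - 11) ≡ 31/23 mod 43. 23⁻¹ ≡ 15 (mod 43), so λ ≡ 35.
  x = λ² - 11 - 34 = 1225 - 45 ≡ 19; y = λ·(11 - 19) - 40 ≡ 24. → (19, 24)
9G: (19, 24) + (34, 28). λ = (28 - 24)/(34 - 19) ≡ 4/15 mod 43. 15⁻¹ ≡ 23 (mod 43) since 15·23 = 345 ≡ 1, so λ ≡ 6.
  x = λ² - 19 - 34 = 36 - 53 ≡ 26; y = λ·(19 - 26) - 24 ≡ 20. → (26, 20)
10G: (26, 20) + (34, 28). λ = (28 - 20)/(34 - 26) ≡ 8/8 mod 43. 8⁻¹ ≡ 27 (mod 43), so λ ≡ 1.
  x = λ² - 26 - 34 = 1 - 60 ≡ 27; y = λ·(26 - 27) - 20 ≡ 22. → (27, 22)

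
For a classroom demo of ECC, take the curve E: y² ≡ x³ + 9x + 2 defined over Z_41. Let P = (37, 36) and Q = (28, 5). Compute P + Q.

(37, 36) + (28, 5). λ = (5 - 36)/(28 - 37) ≡ 10/32 mod 41. 32⁻¹ ≡ 9 (mod 41) since 32·9 = 288 ≡ 1, so λ ≡ 8.
  x = λ² - 37 - 28 = 64 - 65 ≡ 40; y = λ·(37 - 40) - 36 ≡ 22. → (40, 22)

(40, 22)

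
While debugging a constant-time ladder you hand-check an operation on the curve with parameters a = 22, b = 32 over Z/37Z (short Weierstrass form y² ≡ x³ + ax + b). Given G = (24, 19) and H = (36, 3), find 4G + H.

First 4G:
Double-and-add on 4 = (100)₂. Start with G = (24, 19) for the leading 1-bit.
double: tangent at (24, 19): λ = (3·24² + 22)/(2·19) ≡ 11/1. 1⁻¹ ≡ 1 (mod 37) since 1·1 = 1 ≡ 1, so λ ≡ 11·1 ≡ 11.
  x = λ² - 24 - 24 = 121 - 48 ≡ 36; y = λ·(24 - 36) - 19 ≡ 34. → (36, 34)
double: tangent at (36, 34): λ = (3·36² + 22)/(2·34) ≡ 25/31. 31⁻¹ ≡ 6 (mod 37), so λ ≡ 25·6 ≡ 2.
  x = λ² - 36 - 36 = 4 - 72 ≡ 6; y = λ·(36 - 6) - 34 ≡ 26. → (6, 26)
4G = (6, 26).
Finally 4G + H:
(6, 26) + (36, 3). λ = (3 - 26)/(36 - 6) ≡ 14/30 mod 37. 30⁻¹ ≡ 21 (mod 37) since 30·21 = 630 ≡ 1, so λ ≡ 35.
  x = λ² - 6 - 36 = 1225 - 42 ≡ 36; y = λ·(6 - 36) - 26 ≡ 34. → (36, 34)

(36, 34)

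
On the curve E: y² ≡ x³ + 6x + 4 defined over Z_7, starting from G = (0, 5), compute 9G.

(0, 2)

Repeated addition: build up to 9G.
2G: tangent at (0, 5): λ = (3·0² + 6)/(2·5) ≡ 6/3. 3⁻¹ ≡ 5 (mod 7), so λ ≡ 6·5 ≡ 2.
  x = λ² - 0 - 0 = 4 - 0 ≡ 4; y = λ·(0 - 4) - 5 ≡ 1. → (4, 1)
3G: (4, 1) + (0, 5). λ = (5 - 1)/(0 - 4) ≡ 4/3 mod 7. 3⁻¹ ≡ 5 (mod 7), so λ ≡ 6.
  x = λ² - 4 - 0 = 36 - 4 ≡ 4; y = λ·(4 - 4) - 1 ≡ 6. → (4, 6)
4G: (4, 6) + (0, 5). λ = (5 - 6)/(0 - 4) ≡ 6/3 mod 7. 3⁻¹ ≡ 5 (mod 7), so λ ≡ 2.
  x = λ² - 4 - 0 = 4 - 4 ≡ 0; y = λ·(4 - 0) - 6 ≡ 2. → (0, 2)
5G: (0, 2) + (0, 5): same x and y₁ ≡ -y₂, so the sum is O.
6G: O + (0, 5) = (0, 5) (identity).
7G: tangent at (0, 5): λ = (3·0² + 6)/(2·5) ≡ 6/3. 3⁻¹ ≡ 5 (mod 7), so λ ≡ 6·5 ≡ 2.
  x = λ² - 0 - 0 = 4 - 0 ≡ 4; y = λ·(0 - 4) - 5 ≡ 1. → (4, 1)
8G: (4, 1) + (0, 5). λ = (5 - 1)/(0 - 4) ≡ 4/3 mod 7. 3⁻¹ ≡ 5 (mod 7), so λ ≡ 6.
  x = λ² - 4 - 0 = 36 - 4 ≡ 4; y = λ·(4 - 4) - 1 ≡ 6. → (4, 6)
9G: (4, 6) + (0, 5). λ = (5 - 6)/(0 - 4) ≡ 6/3 mod 7. 3⁻¹ ≡ 5 (mod 7) since 3·5 = 15 ≡ 1, so λ ≡ 2.
  x = λ² - 4 - 0 = 4 - 4 ≡ 0; y = λ·(4 - 0) - 6 ≡ 2. → (0, 2)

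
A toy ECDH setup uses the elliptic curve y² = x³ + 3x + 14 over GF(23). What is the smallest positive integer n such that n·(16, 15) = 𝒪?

2P: tangent at (16, 15): λ = (3·16² + 3)/(2·15) ≡ 12/7. 7⁻¹ ≡ 10 (mod 23), so λ ≡ 12·10 ≡ 5.
  x = λ² - 16 - 16 = 25 - 32 ≡ 16; y = λ·(16 - 16) - 15 ≡ 8. → (16, 8)
3P: (16, 8) + (16, 15): same x and y₁ ≡ -y₂, so the sum is 𝒪.
3P = 𝒪, so the order is 3.

3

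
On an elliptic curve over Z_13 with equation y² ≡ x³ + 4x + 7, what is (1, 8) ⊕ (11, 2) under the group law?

(1, 8) + (11, 2). λ = (2 - 8)/(11 - 1) ≡ 7/10 mod 13. 10⁻¹ ≡ 4 (mod 13), so λ ≡ 2.
  x = λ² - 1 - 11 = 4 - 12 ≡ 5; y = λ·(1 - 5) - 8 ≡ 10. → (5, 10)

(5, 10)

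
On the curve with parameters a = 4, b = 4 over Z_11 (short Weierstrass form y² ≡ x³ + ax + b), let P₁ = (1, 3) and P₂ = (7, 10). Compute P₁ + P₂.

(1, 3) + (7, 10). λ = (10 - 3)/(7 - 1) ≡ 7/6 mod 11. 6⁻¹ ≡ 2 (mod 11) since 6·2 = 12 ≡ 1, so λ ≡ 3.
  x = λ² - 1 - 7 = 9 - 8 ≡ 1; y = λ·(1 - 1) - 3 ≡ 8. → (1, 8)

(1, 8)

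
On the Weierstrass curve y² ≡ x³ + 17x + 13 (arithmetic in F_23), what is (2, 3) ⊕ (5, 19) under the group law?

(1, 10)

(2, 3) + (5, 19). λ = (19 - 3)/(5 - 2) ≡ 16/3 mod 23. 3⁻¹ ≡ 8 (mod 23), so λ ≡ 13.
  x = λ² - 2 - 5 = 169 - 7 ≡ 1; y = λ·(2 - 1) - 3 ≡ 10. → (1, 10)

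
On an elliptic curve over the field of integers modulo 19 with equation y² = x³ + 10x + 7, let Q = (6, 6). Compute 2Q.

tangent at (6, 6): λ = (3·6² + 10)/(2·6) ≡ 4/12. 12⁻¹ ≡ 8 (mod 19), so λ ≡ 4·8 ≡ 13.
  x = λ² - 6 - 6 = 169 - 12 ≡ 5; y = λ·(6 - 5) - 6 ≡ 7. → (5, 7)

(5, 7)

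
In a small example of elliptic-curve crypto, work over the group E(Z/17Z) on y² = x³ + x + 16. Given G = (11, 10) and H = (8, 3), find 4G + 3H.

(8, 3)

First 4G:
Double-and-add on 4 = (100)₂. Start with G = (11, 10) for the leading 1-bit.
double: tangent at (11, 10): λ = (3·11² + 1)/(2·10) ≡ 7/3. 3⁻¹ ≡ 6 (mod 17), so λ ≡ 7·6 ≡ 8.
  x = λ² - 11 - 11 = 64 - 22 ≡ 8; y = λ·(11 - 8) - 10 ≡ 14. → (8, 14)
double: tangent at (8, 14): λ = (3·8² + 1)/(2·14) ≡ 6/11. 11⁻¹ ≡ 14 (mod 17), so λ ≡ 6·14 ≡ 16.
  x = λ² - 8 - 8 = 256 - 16 ≡ 2; y = λ·(8 - 2) - 14 ≡ 14. → (2, 14)
4G = (2, 14).
Next 3H:
Repeated addition: build up to 3H.
2H: tangent at (8, 3): λ = (3·8² + 1)/(2·3) ≡ 6/6. 6⁻¹ ≡ 3 (mod 17), so λ ≡ 6·3 ≡ 1.
  x = λ² - 8 - 8 = 1 - 16 ≡ 2; y = λ·(8 - 2) - 3 ≡ 3. → (2, 3)
3H: (2, 3) + (8, 3). λ = (3 - 3)/(8 - 2) ≡ 0/6 mod 17. 6⁻¹ ≡ 3 (mod 17), so λ ≡ 0.
  x = λ² - 2 - 8 = 0 - 10 ≡ 7; y = λ·(2 - 7) - 3 ≡ 14. → (7, 14)
3H = (7, 14).
Finally 4G + 3H:
(2, 14) + (7, 14). λ = (14 - 14)/(7 - 2) ≡ 0/5 mod 17. 5⁻¹ ≡ 7 (mod 17), so λ ≡ 0.
  x = λ² - 2 - 7 = 0 - 9 ≡ 8; y = λ·(2 - 8) - 14 ≡ 3. → (8, 3)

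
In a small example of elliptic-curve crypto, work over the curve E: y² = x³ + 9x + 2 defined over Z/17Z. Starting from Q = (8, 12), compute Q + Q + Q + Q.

Double-and-add on 4 = (100)₂. Start with Q = (8, 12) for the leading 1-bit.
double: tangent at (8, 12): λ = (3·8² + 9)/(2·12) ≡ 14/7. 7⁻¹ ≡ 5 (mod 17) since 7·5 = 35 ≡ 1, so λ ≡ 14·5 ≡ 2.
  x = λ² - 8 - 8 = 4 - 16 ≡ 5; y = λ·(8 - 5) - 12 ≡ 11. → (5, 11)
double: tangent at (5, 11): λ = (3·5² + 9)/(2·11) ≡ 16/5. 5⁻¹ ≡ 7 (mod 17) since 5·7 = 35 ≡ 1, so λ ≡ 16·7 ≡ 10.
  x = λ² - 5 - 5 = 100 - 10 ≡ 5; y = λ·(5 - 5) - 11 ≡ 6. → (5, 6)

(5, 6)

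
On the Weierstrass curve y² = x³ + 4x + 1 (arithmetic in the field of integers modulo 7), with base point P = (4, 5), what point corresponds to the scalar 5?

Double-and-add on 5 = (101)₂. Start with P = (4, 5) for the leading 1-bit.
double: tangent at (4, 5): λ = (3·4² + 4)/(2·5) ≡ 3/3. 3⁻¹ ≡ 5 (mod 7) since 3·5 = 15 ≡ 1, so λ ≡ 3·5 ≡ 1.
  x = λ² - 4 - 4 = 1 - 8 ≡ 0; y = λ·(4 - 0) - 5 ≡ 6. → (0, 6)
double: tangent at (0, 6): λ = (3·0² + 4)/(2·6) ≡ 4/5. 5⁻¹ ≡ 3 (mod 7), so λ ≡ 4·3 ≡ 5.
  x = λ² - 0 - 0 = 25 - 0 ≡ 4; y = λ·(0 - 4) - 6 ≡ 2. → (4, 2)
add P: (4, 2) + (4, 5): same x and y₁ ≡ -y₂, so the sum is ∞.

O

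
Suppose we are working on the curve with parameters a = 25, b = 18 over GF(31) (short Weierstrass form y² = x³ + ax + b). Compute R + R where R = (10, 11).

tangent at (10, 11): λ = (3·10² + 25)/(2·11) ≡ 15/22. 22⁻¹ ≡ 24 (mod 31) since 22·24 = 528 ≡ 1, so λ ≡ 15·24 ≡ 19.
  x = λ² - 10 - 10 = 361 - 20 ≡ 0; y = λ·(10 - 0) - 11 ≡ 24. → (0, 24)

(0, 24)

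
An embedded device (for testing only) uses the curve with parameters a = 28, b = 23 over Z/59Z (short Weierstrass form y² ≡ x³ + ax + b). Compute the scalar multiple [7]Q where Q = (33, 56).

Double-and-add on 7 = (111)₂. Start with Q = (33, 56) for the leading 1-bit.
double: tangent at (33, 56): λ = (3·33² + 28)/(2·56) ≡ 50/53. 53⁻¹ ≡ 49 (mod 59), so λ ≡ 50·49 ≡ 31.
  x = λ² - 33 - 33 = 961 - 66 ≡ 10; y = λ·(33 - 10) - 56 ≡ 8. → (10, 8)
add Q: (10, 8) + (33, 56). λ = (56 - 8)/(33 - 10) ≡ 48/23 mod 59. 23⁻¹ ≡ 18 (mod 59), so λ ≡ 38.
  x = λ² - 10 - 33 = 1444 - 43 ≡ 44; y = λ·(10 - 44) - 8 ≡ 57. → (44, 57)
double: tangent at (44, 57): λ = (3·44² + 28)/(2·57) ≡ 54/55. 55⁻¹ ≡ 44 (mod 59) since 55·44 = 2420 ≡ 1, so λ ≡ 54·44 ≡ 16.
  x = λ² - 44 - 44 = 256 - 88 ≡ 50; y = λ·(44 - 50) - 57 ≡ 24. → (50, 24)
add Q: (50, 24) + (33, 56). λ = (56 - 24)/(33 - 50) ≡ 32/42 mod 59. 42⁻¹ ≡ 52 (mod 59), so λ ≡ 12.
  x = λ² - 50 - 33 = 144 - 83 ≡ 2; y = λ·(50 - 2) - 24 ≡ 21. → (2, 21)

(2, 21)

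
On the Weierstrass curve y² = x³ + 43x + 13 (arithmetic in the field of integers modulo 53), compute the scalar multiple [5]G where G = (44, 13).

(49, 28)

Repeated addition: build up to 5G.
2G: tangent at (44, 13): λ = (3·44² + 43)/(2·13) ≡ 21/26. 26⁻¹ ≡ 51 (mod 53) since 26·51 = 1326 ≡ 1, so λ ≡ 21·51 ≡ 11.
  x = λ² - 44 - 44 = 121 - 88 ≡ 33; y = λ·(44 - 33) - 13 ≡ 2. → (33, 2)
3G: (33, 2) + (44, 13). λ = (13 - 2)/(44 - 33) ≡ 11/11 mod 53. 11⁻¹ ≡ 29 (mod 53), so λ ≡ 1.
  x = λ² - 33 - 44 = 1 - 77 ≡ 30; y = λ·(33 - 30) - 2 ≡ 1. → (30, 1)
4G: (30, 1) + (44, 13). λ = (13 - 1)/(44 - 30) ≡ 12/14 mod 53. 14⁻¹ ≡ 19 (mod 53) since 14·19 = 266 ≡ 1, so λ ≡ 16.
  x = λ² - 30 - 44 = 256 - 74 ≡ 23; y = λ·(30 - 23) - 1 ≡ 5. → (23, 5)
5G: (23, 5) + (44, 13). λ = (13 - 5)/(44 - 23) ≡ 8/21 mod 53. 21⁻¹ ≡ 48 (mod 53), so λ ≡ 13.
  x = λ² - 23 - 44 = 169 - 67 ≡ 49; y = λ·(23 - 49) - 5 ≡ 28. → (49, 28)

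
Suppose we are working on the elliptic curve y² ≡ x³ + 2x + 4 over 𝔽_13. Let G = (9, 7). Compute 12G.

Double-and-add on 12 = (1100)₂. Start with G = (9, 7) for the leading 1-bit.
double: tangent at (9, 7): λ = (3·9² + 2)/(2·7) ≡ 11/1. 1⁻¹ ≡ 1 (mod 13), so λ ≡ 11·1 ≡ 11.
  x = λ² - 9 - 9 = 121 - 18 ≡ 12; y = λ·(9 - 12) - 7 ≡ 12. → (12, 12)
add G: (12, 12) + (9, 7). λ = (7 - 12)/(9 - 12) ≡ 8/10 mod 13. 10⁻¹ ≡ 4 (mod 13), so λ ≡ 6.
  x = λ² - 12 - 9 = 36 - 21 ≡ 2; y = λ·(12 - 2) - 12 ≡ 9. → (2, 9)
double: tangent at (2, 9): λ = (3·2² + 2)/(2·9) ≡ 1/5. 5⁻¹ ≡ 8 (mod 13), so λ ≡ 1·8 ≡ 8.
  x = λ² - 2 - 2 = 64 - 4 ≡ 8; y = λ·(2 - 8) - 9 ≡ 8. → (8, 8)
double: tangent at (8, 8): λ = (3·8² + 2)/(2·8) ≡ 12/3. 3⁻¹ ≡ 9 (mod 13) since 3·9 = 27 ≡ 1, so λ ≡ 12·9 ≡ 4.
  x = λ² - 8 - 8 = 16 - 16 ≡ 0; y = λ·(8 - 0) - 8 ≡ 11. → (0, 11)

(0, 11)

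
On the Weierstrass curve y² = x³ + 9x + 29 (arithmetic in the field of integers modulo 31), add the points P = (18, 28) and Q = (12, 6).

(18, 28) + (12, 6). λ = (6 - 28)/(12 - 18) ≡ 9/25 mod 31. 25⁻¹ ≡ 5 (mod 31), so λ ≡ 14.
  x = λ² - 18 - 12 = 196 - 30 ≡ 11; y = λ·(18 - 11) - 28 ≡ 8. → (11, 8)

(11, 8)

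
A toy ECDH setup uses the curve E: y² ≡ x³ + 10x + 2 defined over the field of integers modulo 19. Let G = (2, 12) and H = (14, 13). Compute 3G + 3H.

First 3G:
Repeated addition: build up to 3G.
2G: tangent at (2, 12): λ = (3·2² + 10)/(2·12) ≡ 3/5. 5⁻¹ ≡ 4 (mod 19) since 5·4 = 20 ≡ 1, so λ ≡ 3·4 ≡ 12.
  x = λ² - 2 - 2 = 144 - 4 ≡ 7; y = λ·(2 - 7) - 12 ≡ 4. → (7, 4)
3G: (7, 4) + (2, 12). λ = (12 - 4)/(2 - 7) ≡ 8/14 mod 19. 14⁻¹ ≡ 15 (mod 19), so λ ≡ 6.
  x = λ² - 7 - 2 = 36 - 9 ≡ 8; y = λ·(7 - 8) - 4 ≡ 9. → (8, 9)
3G = (8, 9).
Next 3H:
Repeated addition: build up to 3H.
2H: tangent at (14, 13): λ = (3·14² + 10)/(2·13) ≡ 9/7. 7⁻¹ ≡ 11 (mod 19), so λ ≡ 9·11 ≡ 4.
  x = λ² - 14 - 14 = 16 - 28 ≡ 7; y = λ·(14 - 7) - 13 ≡ 15. → (7, 15)
3H: (7, 15) + (14, 13). λ = (13 - 15)/(14 - 7) ≡ 17/7 mod 19. 7⁻¹ ≡ 11 (mod 19) since 7·11 = 77 ≡ 1, so λ ≡ 16.
  x = λ² - 7 - 14 = 256 - 21 ≡ 7; y = λ·(7 - 7) - 15 ≡ 4. → (7, 4)
3H = (7, 4).
Finally 3G + 3H:
(8, 9) + (7, 4). λ = (4 - 9)/(7 - 8) ≡ 14/18 mod 19. 18⁻¹ ≡ 18 (mod 19) since 18·18 = 324 ≡ 1, so λ ≡ 5.
  x = λ² - 8 - 7 = 25 - 15 ≡ 10; y = λ·(8 - 10) - 9 ≡ 0. → (10, 0)

(10, 0)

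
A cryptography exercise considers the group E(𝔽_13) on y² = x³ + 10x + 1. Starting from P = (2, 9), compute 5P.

(0, 1)

Repeated addition: build up to 5P.
2P: tangent at (2, 9): λ = (3·2² + 10)/(2·9) ≡ 9/5. 5⁻¹ ≡ 8 (mod 13), so λ ≡ 9·8 ≡ 7.
  x = λ² - 2 - 2 = 49 - 4 ≡ 6; y = λ·(2 - 6) - 9 ≡ 2. → (6, 2)
3P: (6, 2) + (2, 9). λ = (9 - 2)/(2 - 6) ≡ 7/9 mod 13. 9⁻¹ ≡ 3 (mod 13) since 9·3 = 27 ≡ 1, so λ ≡ 8.
  x = λ² - 6 - 2 = 64 - 8 ≡ 4; y = λ·(6 - 4) - 2 ≡ 1. → (4, 1)
4P: (4, 1) + (2, 9). λ = (9 - 1)/(2 - 4) ≡ 8/11 mod 13. 11⁻¹ ≡ 6 (mod 13) since 11·6 = 66 ≡ 1, so λ ≡ 9.
  x = λ² - 4 - 2 = 81 - 6 ≡ 10; y = λ·(4 - 10) - 1 ≡ 10. → (10, 10)
5P: (10, 10) + (2, 9). λ = (9 - 10)/(2 - 10) ≡ 12/5 mod 13. 5⁻¹ ≡ 8 (mod 13), so λ ≡ 5.
  x = λ² - 10 - 2 = 25 - 12 ≡ 0; y = λ·(10 - 0) - 10 ≡ 1. → (0, 1)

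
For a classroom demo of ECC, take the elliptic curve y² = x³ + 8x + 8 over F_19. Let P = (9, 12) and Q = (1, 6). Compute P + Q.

(6, 14)

(9, 12) + (1, 6). λ = (6 - 12)/(1 - 9) ≡ 13/11 mod 19. 11⁻¹ ≡ 7 (mod 19), so λ ≡ 15.
  x = λ² - 9 - 1 = 225 - 10 ≡ 6; y = λ·(9 - 6) - 12 ≡ 14. → (6, 14)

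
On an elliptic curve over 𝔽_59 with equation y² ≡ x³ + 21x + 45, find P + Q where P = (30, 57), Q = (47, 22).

(4, 4)

(30, 57) + (47, 22). λ = (22 - 57)/(47 - 30) ≡ 24/17 mod 59. 17⁻¹ ≡ 7 (mod 59), so λ ≡ 50.
  x = λ² - 30 - 47 = 2500 - 77 ≡ 4; y = λ·(30 - 4) - 57 ≡ 4. → (4, 4)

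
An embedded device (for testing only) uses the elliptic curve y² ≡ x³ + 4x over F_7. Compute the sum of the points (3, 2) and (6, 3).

(2, 3)

(3, 2) + (6, 3). λ = (3 - 2)/(6 - 3) ≡ 1/3 mod 7. 3⁻¹ ≡ 5 (mod 7) since 3·5 = 15 ≡ 1, so λ ≡ 5.
  x = λ² - 3 - 6 = 25 - 9 ≡ 2; y = λ·(3 - 2) - 2 ≡ 3. → (2, 3)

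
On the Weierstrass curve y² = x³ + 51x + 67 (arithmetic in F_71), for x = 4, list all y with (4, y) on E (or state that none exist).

x³ + 51x + 67 = 335 ≡ 51 (mod 71).
51 is a non-residue mod 71; no y exists.

none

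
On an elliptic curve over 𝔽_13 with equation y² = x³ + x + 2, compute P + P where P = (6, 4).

(2, 5)

tangent at (6, 4): λ = (3·6² + 1)/(2·4) ≡ 5/8. 8⁻¹ ≡ 5 (mod 13), so λ ≡ 5·5 ≡ 12.
  x = λ² - 6 - 6 = 144 - 12 ≡ 2; y = λ·(6 - 2) - 4 ≡ 5. → (2, 5)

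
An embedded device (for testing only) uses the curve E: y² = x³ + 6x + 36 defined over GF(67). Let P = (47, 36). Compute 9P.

Double-and-add on 9 = (1001)₂. Start with P = (47, 36) for the leading 1-bit.
double: tangent at (47, 36): λ = (3·47² + 6)/(2·36) ≡ 0/5. 5⁻¹ ≡ 27 (mod 67) since 5·27 = 135 ≡ 1, so λ ≡ 0·27 ≡ 0.
  x = λ² - 47 - 47 = 0 - 94 ≡ 40; y = λ·(47 - 40) - 36 ≡ 31. → (40, 31)
double: tangent at (40, 31): λ = (3·40² + 6)/(2·31) ≡ 49/62. 62⁻¹ ≡ 40 (mod 67), so λ ≡ 49·40 ≡ 17.
  x = λ² - 40 - 40 = 289 - 80 ≡ 8; y = λ·(40 - 8) - 31 ≡ 44. → (8, 44)
double: tangent at (8, 44): λ = (3·8² + 6)/(2·44) ≡ 64/21. 21⁻¹ ≡ 16 (mod 67), so λ ≡ 64·16 ≡ 19.
  x = λ² - 8 - 8 = 361 - 16 ≡ 10; y = λ·(8 - 10) - 44 ≡ 52. → (10, 52)
add P: (10, 52) + (47, 36). λ = (36 - 52)/(47 - 10) ≡ 51/37 mod 67. 37⁻¹ ≡ 29 (mod 67), so λ ≡ 5.
  x = λ² - 10 - 47 = 25 - 57 ≡ 35; y = λ·(10 - 35) - 52 ≡ 24. → (35, 24)

(35, 24)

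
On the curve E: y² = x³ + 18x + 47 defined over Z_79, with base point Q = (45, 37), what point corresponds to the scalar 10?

Repeated addition: build up to 10Q.
2Q: tangent at (45, 37): λ = (3·45² + 18)/(2·37) ≡ 10/74. 74⁻¹ ≡ 63 (mod 79) since 74·63 = 4662 ≡ 1, so λ ≡ 10·63 ≡ 77.
  x = λ² - 45 - 45 = 5929 - 90 ≡ 72; y = λ·(45 - 72) - 37 ≡ 17. → (72, 17)
3Q: (72, 17) + (45, 37). λ = (37 - 17)/(45 - 72) ≡ 20/52 mod 79. 52⁻¹ ≡ 38 (mod 79), so λ ≡ 49.
  x = λ² - 72 - 45 = 2401 - 117 ≡ 72; y = λ·(72 - 72) - 17 ≡ 62. → (72, 62)
4Q: (72, 62) + (45, 37). λ = (37 - 62)/(45 - 72) ≡ 54/52 mod 79. 52⁻¹ ≡ 38 (mod 79) since 52·38 = 1976 ≡ 1, so λ ≡ 77.
  x = λ² - 72 - 45 = 5929 - 117 ≡ 45; y = λ·(72 - 45) - 62 ≡ 42. → (45, 42)
5Q: (45, 42) + (45, 37): same x and y₁ ≡ -y₂, so the sum is 𝒪.
6Q: 𝒪 + (45, 37) = (45, 37) (identity).
7Q: tangent at (45, 37): λ = (3·45² + 18)/(2·37) ≡ 10/74. 74⁻¹ ≡ 63 (mod 79) since 74·63 = 4662 ≡ 1, so λ ≡ 10·63 ≡ 77.
  x = λ² - 45 - 45 = 5929 - 90 ≡ 72; y = λ·(45 - 72) - 37 ≡ 17. → (72, 17)
8Q: (72, 17) + (45, 37). λ = (37 - 17)/(45 - 72) ≡ 20/52 mod 79. 52⁻¹ ≡ 38 (mod 79), so λ ≡ 49.
  x = λ² - 72 - 45 = 2401 - 117 ≡ 72; y = λ·(72 - 72) - 17 ≡ 62. → (72, 62)
9Q: (72, 62) + (45, 37). λ = (37 - 62)/(45 - 72) ≡ 54/52 mod 79. 52⁻¹ ≡ 38 (mod 79) since 52·38 = 1976 ≡ 1, so λ ≡ 77.
  x = λ² - 72 - 45 = 5929 - 117 ≡ 45; y = λ·(72 - 45) - 62 ≡ 42. → (45, 42)
10Q: (45, 42) + (45, 37): same x and y₁ ≡ -y₂, so the sum is 𝒪.

O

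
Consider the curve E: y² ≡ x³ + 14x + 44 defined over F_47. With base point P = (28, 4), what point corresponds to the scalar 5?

(43, 26)

Double-and-add on 5 = (101)₂. Start with P = (28, 4) for the leading 1-bit.
double: tangent at (28, 4): λ = (3·28² + 14)/(2·4) ≡ 16/8. 8⁻¹ ≡ 6 (mod 47) since 8·6 = 48 ≡ 1, so λ ≡ 16·6 ≡ 2.
  x = λ² - 28 - 28 = 4 - 56 ≡ 42; y = λ·(28 - 42) - 4 ≡ 15. → (42, 15)
double: tangent at (42, 15): λ = (3·42² + 14)/(2·15) ≡ 42/30. 30⁻¹ ≡ 11 (mod 47), so λ ≡ 42·11 ≡ 39.
  x = λ² - 42 - 42 = 1521 - 84 ≡ 27; y = λ·(42 - 27) - 15 ≡ 6. → (27, 6)
add P: (27, 6) + (28, 4). λ = (4 - 6)/(28 - 27) ≡ 45/1 mod 47. 1⁻¹ ≡ 1 (mod 47), so λ ≡ 45.
  x = λ² - 27 - 28 = 2025 - 55 ≡ 43; y = λ·(27 - 43) - 6 ≡ 26. → (43, 26)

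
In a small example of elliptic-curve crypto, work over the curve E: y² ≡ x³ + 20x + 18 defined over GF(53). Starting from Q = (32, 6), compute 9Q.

Double-and-add on 9 = (1001)₂. Start with Q = (32, 6) for the leading 1-bit.
double: tangent at (32, 6): λ = (3·32² + 20)/(2·6) ≡ 18/12. 12⁻¹ ≡ 31 (mod 53), so λ ≡ 18·31 ≡ 28.
  x = λ² - 32 - 32 = 784 - 64 ≡ 31; y = λ·(32 - 31) - 6 ≡ 22. → (31, 22)
double: tangent at (31, 22): λ = (3·31² + 20)/(2·22) ≡ 41/44. 44⁻¹ ≡ 47 (mod 53), so λ ≡ 41·47 ≡ 19.
  x = λ² - 31 - 31 = 361 - 62 ≡ 34; y = λ·(31 - 34) - 22 ≡ 27. → (34, 27)
double: tangent at (34, 27): λ = (3·34² + 20)/(2·27) ≡ 43/1. 1⁻¹ ≡ 1 (mod 53) since 1·1 = 1 ≡ 1, so λ ≡ 43·1 ≡ 43.
  x = λ² - 34 - 34 = 1849 - 68 ≡ 32; y = λ·(34 - 32) - 27 ≡ 6. → (32, 6)
add Q: tangent at (32, 6): λ = (3·32² + 20)/(2·6) ≡ 18/12. 12⁻¹ ≡ 31 (mod 53), so λ ≡ 18·31 ≡ 28.
  x = λ² - 32 - 32 = 784 - 64 ≡ 31; y = λ·(32 - 31) - 6 ≡ 22. → (31, 22)

(31, 22)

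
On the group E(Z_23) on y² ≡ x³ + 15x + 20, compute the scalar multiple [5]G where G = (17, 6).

Repeated addition: build up to 5G.
2G: tangent at (17, 6): λ = (3·17² + 15)/(2·6) ≡ 8/12. 12⁻¹ ≡ 2 (mod 23), so λ ≡ 8·2 ≡ 16.
  x = λ² - 17 - 17 = 256 - 34 ≡ 15; y = λ·(17 - 15) - 6 ≡ 3. → (15, 3)
3G: (15, 3) + (17, 6). λ = (6 - 3)/(17 - 15) ≡ 3/2 mod 23. 2⁻¹ ≡ 12 (mod 23), so λ ≡ 13.
  x = λ² - 15 - 17 = 169 - 32 ≡ 22; y = λ·(15 - 22) - 3 ≡ 21. → (22, 21)
4G: (22, 21) + (17, 6). λ = (6 - 21)/(17 - 22) ≡ 8/18 mod 23. 18⁻¹ ≡ 9 (mod 23), so λ ≡ 3.
  x = λ² - 22 - 17 = 9 - 39 ≡ 16; y = λ·(22 - 16) - 21 ≡ 20. → (16, 20)
5G: (16, 20) + (17, 6). λ = (6 - 20)/(17 - 16) ≡ 9/1 mod 23. 1⁻¹ ≡ 1 (mod 23) since 1·1 = 1 ≡ 1, so λ ≡ 9.
  x = λ² - 16 - 17 = 81 - 33 ≡ 2; y = λ·(16 - 2) - 20 ≡ 14. → (2, 14)

(2, 14)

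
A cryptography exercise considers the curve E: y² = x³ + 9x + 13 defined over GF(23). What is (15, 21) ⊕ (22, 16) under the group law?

(2, 19)

(15, 21) + (22, 16). λ = (16 - 21)/(22 - 15) ≡ 18/7 mod 23. 7⁻¹ ≡ 10 (mod 23), so λ ≡ 19.
  x = λ² - 15 - 22 = 361 - 37 ≡ 2; y = λ·(15 - 2) - 21 ≡ 19. → (2, 19)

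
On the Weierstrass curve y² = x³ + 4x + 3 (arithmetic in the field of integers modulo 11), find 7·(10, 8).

O

Write Q = (10, 8).
Repeated addition: build up to 7Q.
2Q: tangent at (10, 8): λ = (3·10² + 4)/(2·8) ≡ 7/5. 5⁻¹ ≡ 9 (mod 11), so λ ≡ 7·9 ≡ 8.
  x = λ² - 10 - 10 = 64 - 20 ≡ 0; y = λ·(10 - 0) - 8 ≡ 6. → (0, 6)
3Q: (0, 6) + (10, 8). λ = (8 - 6)/(10 - 0) ≡ 2/10 mod 11. 10⁻¹ ≡ 10 (mod 11) since 10·10 = 100 ≡ 1, so λ ≡ 9.
  x = λ² - 0 - 10 = 81 - 10 ≡ 5; y = λ·(0 - 5) - 6 ≡ 4. → (5, 4)
4Q: (5, 4) + (10, 8). λ = (8 - 4)/(10 - 5) ≡ 4/5 mod 11. 5⁻¹ ≡ 9 (mod 11) since 5·9 = 45 ≡ 1, so λ ≡ 3.
  x = λ² - 5 - 10 = 9 - 15 ≡ 5; y = λ·(5 - 5) - 4 ≡ 7. → (5, 7)
5Q: (5, 7) + (10, 8). λ = (8 - 7)/(10 - 5) ≡ 1/5 mod 11. 5⁻¹ ≡ 9 (mod 11) since 5·9 = 45 ≡ 1, so λ ≡ 9.
  x = λ² - 5 - 10 = 81 - 15 ≡ 0; y = λ·(5 - 0) - 7 ≡ 5. → (0, 5)
6Q: (0, 5) + (10, 8). λ = (8 - 5)/(10 - 0) ≡ 3/10 mod 11. 10⁻¹ ≡ 10 (mod 11) since 10·10 = 100 ≡ 1, so λ ≡ 8.
  x = λ² - 0 - 10 = 64 - 10 ≡ 10; y = λ·(0 - 10) - 5 ≡ 3. → (10, 3)
7Q: (10, 3) + (10, 8): same x and y₁ ≡ -y₂, so the sum is O.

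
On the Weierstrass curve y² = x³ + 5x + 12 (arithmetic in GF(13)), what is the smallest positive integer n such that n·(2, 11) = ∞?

8

2P: tangent at (2, 11): λ = (3·2² + 5)/(2·11) ≡ 4/9. 9⁻¹ ≡ 3 (mod 13), so λ ≡ 4·3 ≡ 12.
  x = λ² - 2 - 2 = 144 - 4 ≡ 10; y = λ·(2 - 10) - 11 ≡ 10. → (10, 10)
3P: (10, 10) + (2, 11). λ = (11 - 10)/(2 - 10) ≡ 1/5 mod 13. 5⁻¹ ≡ 8 (mod 13) since 5·8 = 40 ≡ 1, so λ ≡ 8.
  x = λ² - 10 - 2 = 64 - 12 ≡ 0; y = λ·(10 - 0) - 10 ≡ 5. → (0, 5)
4P: (0, 5) + (2, 11). λ = (11 - 5)/(2 - 0) ≡ 6/2 mod 13. 2⁻¹ ≡ 7 (mod 13), so λ ≡ 3.
  x = λ² - 0 - 2 = 9 - 2 ≡ 7; y = λ·(0 - 7) - 5 ≡ 0. → (7, 0)
5P: (7, 0) + (2, 11). λ = (11 - 0)/(2 - 7) ≡ 11/8 mod 13. 8⁻¹ ≡ 5 (mod 13), so λ ≡ 3.
  x = λ² - 7 - 2 = 9 - 9 ≡ 0; y = λ·(7 - 0) - 0 ≡ 8. → (0, 8)
6P: (0, 8) + (2, 11). λ = (11 - 8)/(2 - 0) ≡ 3/2 mod 13. 2⁻¹ ≡ 7 (mod 13), so λ ≡ 8.
  x = λ² - 0 - 2 = 64 - 2 ≡ 10; y = λ·(0 - 10) - 8 ≡ 3. → (10, 3)
7P: (10, 3) + (2, 11). λ = (11 - 3)/(2 - 10) ≡ 8/5 mod 13. 5⁻¹ ≡ 8 (mod 13) since 5·8 = 40 ≡ 1, so λ ≡ 12.
  x = λ² - 10 - 2 = 144 - 12 ≡ 2; y = λ·(10 - 2) - 3 ≡ 2. → (2, 2)
8P: (2, 2) + (2, 11): same x and y₁ ≡ -y₂, so the sum is ∞.
8P = ∞, so the order is 8.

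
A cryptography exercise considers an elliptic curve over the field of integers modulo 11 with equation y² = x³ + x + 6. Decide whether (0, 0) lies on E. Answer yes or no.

no

y² = 0² ≡ 0; x³ + 1x + 6 = 6 ≡ 6 (mod 11). 0 ≠ 6.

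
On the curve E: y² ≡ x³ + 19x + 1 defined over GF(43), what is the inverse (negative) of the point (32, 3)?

-(32, 3) = (32, -3 mod 43) = (32, 40).

(32, 40)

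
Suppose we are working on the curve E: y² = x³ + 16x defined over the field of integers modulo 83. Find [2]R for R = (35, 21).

(38, 77)

tangent at (35, 21): λ = (3·35² + 16)/(2·21) ≡ 39/42. 42⁻¹ ≡ 2 (mod 83), so λ ≡ 39·2 ≡ 78.
  x = λ² - 35 - 35 = 6084 - 70 ≡ 38; y = λ·(35 - 38) - 21 ≡ 77. → (38, 77)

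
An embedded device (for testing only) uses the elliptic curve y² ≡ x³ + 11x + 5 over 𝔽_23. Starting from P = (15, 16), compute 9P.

(12, 18)

Repeated addition: build up to 9P.
2P: tangent at (15, 16): λ = (3·15² + 11)/(2·16) ≡ 19/9. 9⁻¹ ≡ 18 (mod 23), so λ ≡ 19·18 ≡ 20.
  x = λ² - 15 - 15 = 400 - 30 ≡ 2; y = λ·(15 - 2) - 16 ≡ 14. → (2, 14)
3P: (2, 14) + (15, 16). λ = (16 - 14)/(15 - 2) ≡ 2/13 mod 23. 13⁻¹ ≡ 16 (mod 23), so λ ≡ 9.
  x = λ² - 2 - 15 = 81 - 17 ≡ 18; y = λ·(2 - 18) - 14 ≡ 3. → (18, 3)
4P: (18, 3) + (15, 16). λ = (16 - 3)/(15 - 18) ≡ 13/20 mod 23. 20⁻¹ ≡ 15 (mod 23), so λ ≡ 11.
  x = λ² - 18 - 15 = 121 - 33 ≡ 19; y = λ·(18 - 19) - 3 ≡ 9. → (19, 9)
5P: (19, 9) + (15, 16). λ = (16 - 9)/(15 - 19) ≡ 7/19 mod 23. 19⁻¹ ≡ 17 (mod 23) since 19·17 = 323 ≡ 1, so λ ≡ 4.
  x = λ² - 19 - 15 = 16 - 34 ≡ 5; y = λ·(19 - 5) - 9 ≡ 1. → (5, 1)
6P: (5, 1) + (15, 16). λ = (16 - 1)/(15 - 5) ≡ 15/10 mod 23. 10⁻¹ ≡ 7 (mod 23), so λ ≡ 13.
  x = λ² - 5 - 15 = 169 - 20 ≡ 11; y = λ·(5 - 11) - 1 ≡ 13. → (11, 13)
7P: (11, 13) + (15, 16). λ = (16 - 13)/(15 - 11) ≡ 3/4 mod 23. 4⁻¹ ≡ 6 (mod 23), so λ ≡ 18.
  x = λ² - 11 - 15 = 324 - 26 ≡ 22; y = λ·(11 - 22) - 13 ≡ 19. → (22, 19)
8P: (22, 19) + (15, 16). λ = (16 - 19)/(15 - 22) ≡ 20/16 mod 23. 16⁻¹ ≡ 13 (mod 23), so λ ≡ 7.
  x = λ² - 22 - 15 = 49 - 37 ≡ 12; y = λ·(22 - 12) - 19 ≡ 5. → (12, 5)
9P: (12, 5) + (15, 16). λ = (16 - 5)/(15 - 12) ≡ 11/3 mod 23. 3⁻¹ ≡ 8 (mod 23), so λ ≡ 19.
  x = λ² - 12 - 15 = 361 - 27 ≡ 12; y = λ·(12 - 12) - 5 ≡ 18. → (12, 18)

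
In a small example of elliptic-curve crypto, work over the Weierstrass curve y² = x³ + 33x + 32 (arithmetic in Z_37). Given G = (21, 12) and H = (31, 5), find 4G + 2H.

(29, 12)

First 4G:
Repeated addition: build up to 4G.
2G: tangent at (21, 12): λ = (3·21² + 33)/(2·12) ≡ 24/24. 24⁻¹ ≡ 17 (mod 37) since 24·17 = 408 ≡ 1, so λ ≡ 24·17 ≡ 1.
  x = λ² - 21 - 21 = 1 - 42 ≡ 33; y = λ·(21 - 33) - 12 ≡ 13. → (33, 13)
3G: (33, 13) + (21, 12). λ = (12 - 13)/(21 - 33) ≡ 36/25 mod 37. 25⁻¹ ≡ 3 (mod 37), so λ ≡ 34.
  x = λ² - 33 - 21 = 1156 - 54 ≡ 29; y = λ·(33 - 29) - 13 ≡ 12. → (29, 12)
4G: (29, 12) + (21, 12). λ = (12 - 12)/(21 - 29) ≡ 0/29 mod 37. 29⁻¹ ≡ 23 (mod 37), so λ ≡ 0.
  x = λ² - 29 - 21 = 0 - 50 ≡ 24; y = λ·(29 - 24) - 12 ≡ 25. → (24, 25)
4G = (24, 25).
Next 2H:
Repeated addition: build up to 2H.
2H: tangent at (31, 5): λ = (3·31² + 33)/(2·5) ≡ 30/10. 10⁻¹ ≡ 26 (mod 37), so λ ≡ 30·26 ≡ 3.
  x = λ² - 31 - 31 = 9 - 62 ≡ 21; y = λ·(31 - 21) - 5 ≡ 25. → (21, 25)
2H = (21, 25).
Finally 4G + 2H:
(24, 25) + (21, 25). λ = (25 - 25)/(21 - 24) ≡ 0/34 mod 37. 34⁻¹ ≡ 12 (mod 37), so λ ≡ 0.
  x = λ² - 24 - 21 = 0 - 45 ≡ 29; y = λ·(24 - 29) - 25 ≡ 12. → (29, 12)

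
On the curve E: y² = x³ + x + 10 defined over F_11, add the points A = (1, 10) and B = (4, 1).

(1, 10) + (4, 1). λ = (1 - 10)/(4 - 1) ≡ 2/3 mod 11. 3⁻¹ ≡ 4 (mod 11), so λ ≡ 8.
  x = λ² - 1 - 4 = 64 - 5 ≡ 4; y = λ·(1 - 4) - 10 ≡ 10. → (4, 10)

(4, 10)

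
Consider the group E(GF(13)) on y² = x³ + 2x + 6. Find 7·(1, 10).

Write Q = (1, 10).
Double-and-add on 7 = (111)₂. Start with Q = (1, 10) for the leading 1-bit.
double: tangent at (1, 10): λ = (3·1² + 2)/(2·10) ≡ 5/7. 7⁻¹ ≡ 2 (mod 13) since 7·2 = 14 ≡ 1, so λ ≡ 5·2 ≡ 10.
  x = λ² - 1 - 1 = 100 - 2 ≡ 7; y = λ·(1 - 7) - 10 ≡ 8. → (7, 8)
add Q: (7, 8) + (1, 10). λ = (10 - 8)/(1 - 7) ≡ 2/7 mod 13. 7⁻¹ ≡ 2 (mod 13), so λ ≡ 4.
  x = λ² - 7 - 1 = 16 - 8 ≡ 8; y = λ·(7 - 8) - 8 ≡ 1. → (8, 1)
double: tangent at (8, 1): λ = (3·8² + 2)/(2·1) ≡ 12/2. 2⁻¹ ≡ 7 (mod 13), so λ ≡ 12·7 ≡ 6.
  x = λ² - 8 - 8 = 36 - 16 ≡ 7; y = λ·(8 - 7) - 1 ≡ 5. → (7, 5)
add Q: (7, 5) + (1, 10). λ = (10 - 5)/(1 - 7) ≡ 5/7 mod 13. 7⁻¹ ≡ 2 (mod 13), so λ ≡ 10.
  x = λ² - 7 - 1 = 100 - 8 ≡ 1; y = λ·(7 - 1) - 5 ≡ 3. → (1, 3)

(1, 3)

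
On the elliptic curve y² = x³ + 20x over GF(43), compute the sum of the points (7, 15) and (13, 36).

(3, 42)

(7, 15) + (13, 36). λ = (36 - 15)/(13 - 7) ≡ 21/6 mod 43. 6⁻¹ ≡ 36 (mod 43), so λ ≡ 25.
  x = λ² - 7 - 13 = 625 - 20 ≡ 3; y = λ·(7 - 3) - 15 ≡ 42. → (3, 42)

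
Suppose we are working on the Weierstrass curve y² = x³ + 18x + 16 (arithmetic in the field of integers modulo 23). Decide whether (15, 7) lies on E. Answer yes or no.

y² = 7² ≡ 3; x³ + 18x + 16 = 3661 ≡ 4 (mod 23). 3 ≠ 4.

no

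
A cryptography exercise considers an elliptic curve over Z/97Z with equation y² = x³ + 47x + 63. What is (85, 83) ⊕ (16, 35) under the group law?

(90, 78)

(85, 83) + (16, 35). λ = (35 - 83)/(16 - 85) ≡ 49/28 mod 97. 28⁻¹ ≡ 52 (mod 97) since 28·52 = 1456 ≡ 1, so λ ≡ 26.
  x = λ² - 85 - 16 = 676 - 101 ≡ 90; y = λ·(85 - 90) - 83 ≡ 78. → (90, 78)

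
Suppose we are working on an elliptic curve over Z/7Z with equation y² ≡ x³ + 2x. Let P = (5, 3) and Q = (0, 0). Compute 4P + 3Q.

O

First 4P:
Double-and-add on 4 = (100)₂. Start with P = (5, 3) for the leading 1-bit.
double: tangent at (5, 3): λ = (3·5² + 2)/(2·3) ≡ 0/6. 6⁻¹ ≡ 6 (mod 7), so λ ≡ 0·6 ≡ 0.
  x = λ² - 5 - 5 = 0 - 10 ≡ 4; y = λ·(5 - 4) - 3 ≡ 4. → (4, 4)
double: tangent at (4, 4): λ = (3·4² + 2)/(2·4) ≡ 1/1. 1⁻¹ ≡ 1 (mod 7), so λ ≡ 1·1 ≡ 1.
  x = λ² - 4 - 4 = 1 - 8 ≡ 0; y = λ·(4 - 0) - 4 ≡ 0. → (0, 0)
4P = (0, 0).
Next 3Q:
Repeated addition: build up to 3Q.
2Q: (0, 0) + (0, 0): same x and y₁ ≡ -y₂, so the sum is O.
3Q: O + (0, 0) = (0, 0) (identity).
3Q = (0, 0).
Finally 4P + 3Q:
(0, 0) + (0, 0): same x and y₁ ≡ -y₂, so the sum is O.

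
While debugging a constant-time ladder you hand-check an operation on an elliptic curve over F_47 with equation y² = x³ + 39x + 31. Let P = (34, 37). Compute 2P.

tangent at (34, 37): λ = (3·34² + 39)/(2·37) ≡ 29/27. 27⁻¹ ≡ 7 (mod 47), so λ ≡ 29·7 ≡ 15.
  x = λ² - 34 - 34 = 225 - 68 ≡ 16; y = λ·(34 - 16) - 37 ≡ 45. → (16, 45)

(16, 45)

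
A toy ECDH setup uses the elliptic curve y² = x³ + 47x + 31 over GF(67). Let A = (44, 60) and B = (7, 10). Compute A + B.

(44, 60) + (7, 10). λ = (10 - 60)/(7 - 44) ≡ 17/30 mod 67. 30⁻¹ ≡ 38 (mod 67) since 30·38 = 1140 ≡ 1, so λ ≡ 43.
  x = λ² - 44 - 7 = 1849 - 51 ≡ 56; y = λ·(44 - 56) - 60 ≡ 27. → (56, 27)

(56, 27)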